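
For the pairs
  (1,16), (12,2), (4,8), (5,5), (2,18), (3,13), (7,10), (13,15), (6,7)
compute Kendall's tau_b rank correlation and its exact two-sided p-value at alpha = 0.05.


Step 1: Enumerate the 36 unordered pairs (i,j) with i<j and classify each by sign(x_j-x_i) * sign(y_j-y_i).
  (1,2):dx=+11,dy=-14->D; (1,3):dx=+3,dy=-8->D; (1,4):dx=+4,dy=-11->D; (1,5):dx=+1,dy=+2->C
  (1,6):dx=+2,dy=-3->D; (1,7):dx=+6,dy=-6->D; (1,8):dx=+12,dy=-1->D; (1,9):dx=+5,dy=-9->D
  (2,3):dx=-8,dy=+6->D; (2,4):dx=-7,dy=+3->D; (2,5):dx=-10,dy=+16->D; (2,6):dx=-9,dy=+11->D
  (2,7):dx=-5,dy=+8->D; (2,8):dx=+1,dy=+13->C; (2,9):dx=-6,dy=+5->D; (3,4):dx=+1,dy=-3->D
  (3,5):dx=-2,dy=+10->D; (3,6):dx=-1,dy=+5->D; (3,7):dx=+3,dy=+2->C; (3,8):dx=+9,dy=+7->C
  (3,9):dx=+2,dy=-1->D; (4,5):dx=-3,dy=+13->D; (4,6):dx=-2,dy=+8->D; (4,7):dx=+2,dy=+5->C
  (4,8):dx=+8,dy=+10->C; (4,9):dx=+1,dy=+2->C; (5,6):dx=+1,dy=-5->D; (5,7):dx=+5,dy=-8->D
  (5,8):dx=+11,dy=-3->D; (5,9):dx=+4,dy=-11->D; (6,7):dx=+4,dy=-3->D; (6,8):dx=+10,dy=+2->C
  (6,9):dx=+3,dy=-6->D; (7,8):dx=+6,dy=+5->C; (7,9):dx=-1,dy=-3->C; (8,9):dx=-7,dy=-8->C
Step 2: C = 11, D = 25, total pairs = 36.
Step 3: tau = (C - D)/(n(n-1)/2) = (11 - 25)/36 = -0.388889.
Step 4: Exact two-sided p-value (enumerate n! = 362880 permutations of y under H0): p = 0.180181.
Step 5: alpha = 0.05. fail to reject H0.

tau_b = -0.3889 (C=11, D=25), p = 0.180181, fail to reject H0.


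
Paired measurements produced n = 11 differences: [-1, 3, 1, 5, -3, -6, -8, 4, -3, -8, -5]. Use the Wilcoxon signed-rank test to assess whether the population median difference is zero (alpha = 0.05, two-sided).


Step 1: Drop any zero differences (none here) and take |d_i|.
|d| = [1, 3, 1, 5, 3, 6, 8, 4, 3, 8, 5]
Step 2: Midrank |d_i| (ties get averaged ranks).
ranks: |1|->1.5, |3|->4, |1|->1.5, |5|->7.5, |3|->4, |6|->9, |8|->10.5, |4|->6, |3|->4, |8|->10.5, |5|->7.5
Step 3: Attach original signs; sum ranks with positive sign and with negative sign.
W+ = 4 + 1.5 + 7.5 + 6 = 19
W- = 1.5 + 4 + 9 + 10.5 + 4 + 10.5 + 7.5 = 47
(Check: W+ + W- = 66 should equal n(n+1)/2 = 66.)
Step 4: Test statistic W = min(W+, W-) = 19.
Step 5: Ties in |d|, so use the tie-corrected normal approximation.
        E[W] = n(n+1)/4 = 11*12/4 = 33.
        Tie groups: |d|=1 (t=2), |d|=3 (t=3), |d|=5 (t=2), |d|=8 (t=2); sum(t^3 - t) = 42.
        Var[W] = n(n+1)(2n+1)/24 - sum(t^3-t)/48 = 3036/24 - 42/48 = 125.625.
        z = (W - E[W]) / sqrt(Var[W]) = (19 - 33) / 11.2083 = -1.2491.
        Two-sided p = 2*Phi(z) = 0.211636.
Step 6: alpha = 0.05. fail to reject H0.

W+ = 19, W- = 47, W = min = 19, p = 0.211636, fail to reject H0.


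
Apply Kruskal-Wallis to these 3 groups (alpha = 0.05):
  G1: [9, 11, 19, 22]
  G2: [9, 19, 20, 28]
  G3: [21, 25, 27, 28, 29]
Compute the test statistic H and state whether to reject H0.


Step 1: Combine all N = 13 observations and assign midranks.
sorted (value, group, rank): (9,G1,1.5), (9,G2,1.5), (11,G1,3), (19,G1,4.5), (19,G2,4.5), (20,G2,6), (21,G3,7), (22,G1,8), (25,G3,9), (27,G3,10), (28,G2,11.5), (28,G3,11.5), (29,G3,13)
Step 2: Sum ranks within each group.
R_1 = 17 (n_1 = 4)
R_2 = 23.5 (n_2 = 4)
R_3 = 50.5 (n_3 = 5)
Step 3: H = 12/(N(N+1)) * sum(R_i^2/n_i) - 3(N+1)
     = 12/(13*14) * (17^2/4 + 23.5^2/4 + 50.5^2/5) - 3*14
     = 0.065934 * 720.362 - 42
     = 5.496429.
Step 4: Ties present; correction factor C = 1 - 18/(13^3 - 13) = 0.991758. Corrected H = 5.496429 / 0.991758 = 5.542105.
Step 5: Under H0, H ~ chi^2(2); p-value = 0.062596.
Step 6: alpha = 0.05. fail to reject H0.

H = 5.5421, df = 2, p = 0.062596, fail to reject H0.


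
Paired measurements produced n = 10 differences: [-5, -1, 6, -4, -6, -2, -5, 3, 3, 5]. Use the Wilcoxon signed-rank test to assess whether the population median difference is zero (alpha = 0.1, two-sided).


Step 1: Drop any zero differences (none here) and take |d_i|.
|d| = [5, 1, 6, 4, 6, 2, 5, 3, 3, 5]
Step 2: Midrank |d_i| (ties get averaged ranks).
ranks: |5|->7, |1|->1, |6|->9.5, |4|->5, |6|->9.5, |2|->2, |5|->7, |3|->3.5, |3|->3.5, |5|->7
Step 3: Attach original signs; sum ranks with positive sign and with negative sign.
W+ = 9.5 + 3.5 + 3.5 + 7 = 23.5
W- = 7 + 1 + 5 + 9.5 + 2 + 7 = 31.5
(Check: W+ + W- = 55 should equal n(n+1)/2 = 55.)
Step 4: Test statistic W = min(W+, W-) = 23.5.
Step 5: Ties in |d|, so use the tie-corrected normal approximation.
        E[W] = n(n+1)/4 = 10*11/4 = 27.5.
        Tie groups: |d|=3 (t=2), |d|=5 (t=3), |d|=6 (t=2); sum(t^3 - t) = 36.
        Var[W] = n(n+1)(2n+1)/24 - sum(t^3-t)/48 = 2310/24 - 36/48 = 95.5.
        z = (W - E[W]) / sqrt(Var[W]) = (23.5 - 27.5) / 9.7724 = -0.4093.
        Two-sided p = 2*Phi(z) = 0.682308.
Step 6: alpha = 0.1. fail to reject H0.

W+ = 23.5, W- = 31.5, W = min = 23.5, p = 0.682308, fail to reject H0.


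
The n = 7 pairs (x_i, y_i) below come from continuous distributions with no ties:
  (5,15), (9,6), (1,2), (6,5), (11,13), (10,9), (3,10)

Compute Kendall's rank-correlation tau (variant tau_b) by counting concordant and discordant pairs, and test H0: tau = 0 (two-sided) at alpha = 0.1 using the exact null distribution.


Step 1: Enumerate the 21 unordered pairs (i,j) with i<j and classify each by sign(x_j-x_i) * sign(y_j-y_i).
  (1,2):dx=+4,dy=-9->D; (1,3):dx=-4,dy=-13->C; (1,4):dx=+1,dy=-10->D; (1,5):dx=+6,dy=-2->D
  (1,6):dx=+5,dy=-6->D; (1,7):dx=-2,dy=-5->C; (2,3):dx=-8,dy=-4->C; (2,4):dx=-3,dy=-1->C
  (2,5):dx=+2,dy=+7->C; (2,6):dx=+1,dy=+3->C; (2,7):dx=-6,dy=+4->D; (3,4):dx=+5,dy=+3->C
  (3,5):dx=+10,dy=+11->C; (3,6):dx=+9,dy=+7->C; (3,7):dx=+2,dy=+8->C; (4,5):dx=+5,dy=+8->C
  (4,6):dx=+4,dy=+4->C; (4,7):dx=-3,dy=+5->D; (5,6):dx=-1,dy=-4->C; (5,7):dx=-8,dy=-3->C
  (6,7):dx=-7,dy=+1->D
Step 2: C = 14, D = 7, total pairs = 21.
Step 3: tau = (C - D)/(n(n-1)/2) = (14 - 7)/21 = 0.333333.
Step 4: Exact two-sided p-value (enumerate n! = 5040 permutations of y under H0): p = 0.381349.
Step 5: alpha = 0.1. fail to reject H0.

tau_b = 0.3333 (C=14, D=7), p = 0.381349, fail to reject H0.


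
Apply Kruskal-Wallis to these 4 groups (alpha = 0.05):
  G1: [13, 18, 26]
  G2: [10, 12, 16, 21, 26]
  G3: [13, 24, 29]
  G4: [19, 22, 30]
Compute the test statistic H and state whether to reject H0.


Step 1: Combine all N = 14 observations and assign midranks.
sorted (value, group, rank): (10,G2,1), (12,G2,2), (13,G1,3.5), (13,G3,3.5), (16,G2,5), (18,G1,6), (19,G4,7), (21,G2,8), (22,G4,9), (24,G3,10), (26,G1,11.5), (26,G2,11.5), (29,G3,13), (30,G4,14)
Step 2: Sum ranks within each group.
R_1 = 21 (n_1 = 3)
R_2 = 27.5 (n_2 = 5)
R_3 = 26.5 (n_3 = 3)
R_4 = 30 (n_4 = 3)
Step 3: H = 12/(N(N+1)) * sum(R_i^2/n_i) - 3(N+1)
     = 12/(14*15) * (21^2/3 + 27.5^2/5 + 26.5^2/3 + 30^2/3) - 3*15
     = 0.057143 * 832.333 - 45
     = 2.561905.
Step 4: Ties present; correction factor C = 1 - 12/(14^3 - 14) = 0.995604. Corrected H = 2.561905 / 0.995604 = 2.573216.
Step 5: Under H0, H ~ chi^2(3); p-value = 0.462205.
Step 6: alpha = 0.05. fail to reject H0.

H = 2.5732, df = 3, p = 0.462205, fail to reject H0.


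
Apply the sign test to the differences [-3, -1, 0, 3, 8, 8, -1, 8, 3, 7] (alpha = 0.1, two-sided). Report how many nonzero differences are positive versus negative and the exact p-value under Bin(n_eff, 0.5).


Step 1: Discard zero differences. Original n = 10; n_eff = number of nonzero differences = 9.
Nonzero differences (with sign): -3, -1, +3, +8, +8, -1, +8, +3, +7
Step 2: Count signs: positive = 6, negative = 3.
Step 3: Under H0: P(positive) = 0.5, so the number of positives S ~ Bin(9, 0.5).
Step 4: Two-sided exact p-value = sum of Bin(9,0.5) probabilities at or below the observed probability = 0.507812.
Step 5: alpha = 0.1. fail to reject H0.

n_eff = 9, pos = 6, neg = 3, p = 0.507812, fail to reject H0.


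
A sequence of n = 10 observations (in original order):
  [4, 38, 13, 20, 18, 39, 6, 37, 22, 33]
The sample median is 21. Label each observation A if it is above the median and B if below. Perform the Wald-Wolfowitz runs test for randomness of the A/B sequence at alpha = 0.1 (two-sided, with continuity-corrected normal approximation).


Step 1: Compute median = 21; label A = above, B = below.
Labels in order: BABBBABAAA  (n_A = 5, n_B = 5)
Step 2: Count runs R = 6.
Step 3: Under H0 (random ordering), E[R] = 2*n_A*n_B/(n_A+n_B) + 1 = 2*5*5/10 + 1 = 6.0000.
        Var[R] = 2*n_A*n_B*(2*n_A*n_B - n_A - n_B) / ((n_A+n_B)^2 * (n_A+n_B-1)) = 2000/900 = 2.2222.
        SD[R] = 1.4907.
Step 4: R = E[R], so z = 0 with no continuity correction.
Step 5: Two-sided p-value via normal approximation = 2*(1 - Phi(|z|)) = 1.000000.
Step 6: alpha = 0.1. fail to reject H0.

R = 6, z = 0.0000, p = 1.000000, fail to reject H0.


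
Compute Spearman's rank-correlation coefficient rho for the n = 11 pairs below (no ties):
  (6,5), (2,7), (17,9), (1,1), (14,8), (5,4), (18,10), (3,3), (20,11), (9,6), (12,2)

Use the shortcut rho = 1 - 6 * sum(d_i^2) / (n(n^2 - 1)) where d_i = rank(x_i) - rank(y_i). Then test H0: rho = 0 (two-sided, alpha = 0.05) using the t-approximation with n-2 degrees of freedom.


Step 1: Rank x and y separately (midranks; no ties here).
rank(x): 6->5, 2->2, 17->9, 1->1, 14->8, 5->4, 18->10, 3->3, 20->11, 9->6, 12->7
rank(y): 5->5, 7->7, 9->9, 1->1, 8->8, 4->4, 10->10, 3->3, 11->11, 6->6, 2->2
Step 2: d_i = R_x(i) - R_y(i); compute d_i^2.
  (5-5)^2=0, (2-7)^2=25, (9-9)^2=0, (1-1)^2=0, (8-8)^2=0, (4-4)^2=0, (10-10)^2=0, (3-3)^2=0, (11-11)^2=0, (6-6)^2=0, (7-2)^2=25
sum(d^2) = 50.
Step 3: rho = 1 - 6*50 / (11*(11^2 - 1)) = 1 - 300/1320 = 0.772727.
Step 4: Under H0, t = rho * sqrt((n-2)/(1-rho^2)) = 3.6522 ~ t(9).
Step 5: Two-sided p-value from the t-distribution with 9 df = 0.005299.
Step 6: alpha = 0.05. reject H0.

rho = 0.7727, p = 0.005299, reject H0 at alpha = 0.05.


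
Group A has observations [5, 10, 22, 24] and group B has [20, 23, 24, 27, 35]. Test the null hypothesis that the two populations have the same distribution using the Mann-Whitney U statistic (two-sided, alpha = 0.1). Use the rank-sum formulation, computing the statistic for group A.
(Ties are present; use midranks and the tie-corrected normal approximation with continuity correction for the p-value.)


Step 1: Combine and sort all 9 observations; assign midranks.
sorted (value, group): (5,X), (10,X), (20,Y), (22,X), (23,Y), (24,X), (24,Y), (27,Y), (35,Y)
ranks: 5->1, 10->2, 20->3, 22->4, 23->5, 24->6.5, 24->6.5, 27->8, 35->9
Step 2: Rank sum for X: R1 = 1 + 2 + 4 + 6.5 = 13.5.
Step 3: U_X = R1 - n1(n1+1)/2 = 13.5 - 4*5/2 = 13.5 - 10 = 3.5.
       U_Y = n1*n2 - U_X = 20 - 3.5 = 16.5.
Step 4: Ties are present, so use the tie-corrected normal approximation (with continuity correction) for the p-value.
Step 5: p-value = 0.139983; compare to alpha = 0.1. fail to reject H0.

U_X = 3.5, p = 0.139983, fail to reject H0 at alpha = 0.1.


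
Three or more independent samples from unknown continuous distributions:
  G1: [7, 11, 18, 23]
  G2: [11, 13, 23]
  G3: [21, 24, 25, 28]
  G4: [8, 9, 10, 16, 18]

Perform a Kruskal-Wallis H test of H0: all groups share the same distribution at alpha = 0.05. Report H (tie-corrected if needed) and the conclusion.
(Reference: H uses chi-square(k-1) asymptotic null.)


Step 1: Combine all N = 16 observations and assign midranks.
sorted (value, group, rank): (7,G1,1), (8,G4,2), (9,G4,3), (10,G4,4), (11,G1,5.5), (11,G2,5.5), (13,G2,7), (16,G4,8), (18,G1,9.5), (18,G4,9.5), (21,G3,11), (23,G1,12.5), (23,G2,12.5), (24,G3,14), (25,G3,15), (28,G3,16)
Step 2: Sum ranks within each group.
R_1 = 28.5 (n_1 = 4)
R_2 = 25 (n_2 = 3)
R_3 = 56 (n_3 = 4)
R_4 = 26.5 (n_4 = 5)
Step 3: H = 12/(N(N+1)) * sum(R_i^2/n_i) - 3(N+1)
     = 12/(16*17) * (28.5^2/4 + 25^2/3 + 56^2/4 + 26.5^2/5) - 3*17
     = 0.044118 * 1335.85 - 51
     = 7.934375.
Step 4: Ties present; correction factor C = 1 - 18/(16^3 - 16) = 0.995588. Corrected H = 7.934375 / 0.995588 = 7.969535.
Step 5: Under H0, H ~ chi^2(3); p-value = 0.046646.
Step 6: alpha = 0.05. reject H0.

H = 7.9695, df = 3, p = 0.046646, reject H0.


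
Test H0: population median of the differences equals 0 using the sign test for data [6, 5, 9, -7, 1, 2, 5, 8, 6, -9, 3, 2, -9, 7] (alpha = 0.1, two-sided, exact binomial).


Step 1: Discard zero differences. Original n = 14; n_eff = number of nonzero differences = 14.
Nonzero differences (with sign): +6, +5, +9, -7, +1, +2, +5, +8, +6, -9, +3, +2, -9, +7
Step 2: Count signs: positive = 11, negative = 3.
Step 3: Under H0: P(positive) = 0.5, so the number of positives S ~ Bin(14, 0.5).
Step 4: Two-sided exact p-value = sum of Bin(14,0.5) probabilities at or below the observed probability = 0.057373.
Step 5: alpha = 0.1. reject H0.

n_eff = 14, pos = 11, neg = 3, p = 0.057373, reject H0.


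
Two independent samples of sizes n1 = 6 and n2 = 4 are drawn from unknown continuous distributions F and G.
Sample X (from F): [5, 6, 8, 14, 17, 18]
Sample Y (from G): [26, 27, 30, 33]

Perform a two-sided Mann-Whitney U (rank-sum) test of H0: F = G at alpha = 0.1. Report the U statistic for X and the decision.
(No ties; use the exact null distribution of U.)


Step 1: Combine and sort all 10 observations; assign midranks.
sorted (value, group): (5,X), (6,X), (8,X), (14,X), (17,X), (18,X), (26,Y), (27,Y), (30,Y), (33,Y)
ranks: 5->1, 6->2, 8->3, 14->4, 17->5, 18->6, 26->7, 27->8, 30->9, 33->10
Step 2: Rank sum for X: R1 = 1 + 2 + 3 + 4 + 5 + 6 = 21.
Step 3: U_X = R1 - n1(n1+1)/2 = 21 - 6*7/2 = 21 - 21 = 0.
       U_Y = n1*n2 - U_X = 24 - 0 = 24.
Step 4: No ties, so the exact null distribution of U (based on enumerating the C(10,6) = 210 equally likely rank assignments) gives the two-sided p-value.
Step 5: p-value = 0.009524; compare to alpha = 0.1. reject H0.

U_X = 0, p = 0.009524, reject H0 at alpha = 0.1.


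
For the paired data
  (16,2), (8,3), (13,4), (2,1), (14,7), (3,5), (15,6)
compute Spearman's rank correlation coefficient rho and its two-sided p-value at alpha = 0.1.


Step 1: Rank x and y separately (midranks; no ties here).
rank(x): 16->7, 8->3, 13->4, 2->1, 14->5, 3->2, 15->6
rank(y): 2->2, 3->3, 4->4, 1->1, 7->7, 5->5, 6->6
Step 2: d_i = R_x(i) - R_y(i); compute d_i^2.
  (7-2)^2=25, (3-3)^2=0, (4-4)^2=0, (1-1)^2=0, (5-7)^2=4, (2-5)^2=9, (6-6)^2=0
sum(d^2) = 38.
Step 3: rho = 1 - 6*38 / (7*(7^2 - 1)) = 1 - 228/336 = 0.321429.
Step 4: Under H0, t = rho * sqrt((n-2)/(1-rho^2)) = 0.7590 ~ t(5).
Step 5: Two-sided p-value from the t-distribution with 5 df = 0.482072.
Step 6: alpha = 0.1. fail to reject H0.

rho = 0.3214, p = 0.482072, fail to reject H0 at alpha = 0.1.


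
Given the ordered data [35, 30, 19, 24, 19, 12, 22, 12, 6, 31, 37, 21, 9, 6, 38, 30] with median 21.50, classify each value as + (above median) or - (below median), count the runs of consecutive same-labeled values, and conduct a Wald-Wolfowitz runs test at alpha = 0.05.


Step 1: Compute median = 21.50; label A = above, B = below.
Labels in order: AABABBABBAABBBAA  (n_A = 8, n_B = 8)
Step 2: Count runs R = 9.
Step 3: Under H0 (random ordering), E[R] = 2*n_A*n_B/(n_A+n_B) + 1 = 2*8*8/16 + 1 = 9.0000.
        Var[R] = 2*n_A*n_B*(2*n_A*n_B - n_A - n_B) / ((n_A+n_B)^2 * (n_A+n_B-1)) = 14336/3840 = 3.7333.
        SD[R] = 1.9322.
Step 4: R = E[R], so z = 0 with no continuity correction.
Step 5: Two-sided p-value via normal approximation = 2*(1 - Phi(|z|)) = 1.000000.
Step 6: alpha = 0.05. fail to reject H0.

R = 9, z = 0.0000, p = 1.000000, fail to reject H0.


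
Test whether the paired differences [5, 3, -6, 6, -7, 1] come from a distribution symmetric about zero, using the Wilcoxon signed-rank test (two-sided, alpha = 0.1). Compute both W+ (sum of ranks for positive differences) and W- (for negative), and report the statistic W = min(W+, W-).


Step 1: Drop any zero differences (none here) and take |d_i|.
|d| = [5, 3, 6, 6, 7, 1]
Step 2: Midrank |d_i| (ties get averaged ranks).
ranks: |5|->3, |3|->2, |6|->4.5, |6|->4.5, |7|->6, |1|->1
Step 3: Attach original signs; sum ranks with positive sign and with negative sign.
W+ = 3 + 2 + 4.5 + 1 = 10.5
W- = 4.5 + 6 = 10.5
(Check: W+ + W- = 21 should equal n(n+1)/2 = 21.)
Step 4: Test statistic W = min(W+, W-) = 10.5.
Step 5: Ties in |d|, so use the tie-corrected normal approximation.
        E[W] = n(n+1)/4 = 6*7/4 = 10.5.
        Tie groups: |d|=6 (t=2); sum(t^3 - t) = 6.
        Var[W] = n(n+1)(2n+1)/24 - sum(t^3-t)/48 = 546/24 - 6/48 = 22.625.
        z = (W - E[W]) / sqrt(Var[W]) = (10.5 - 10.5) / 4.7566 = 0.0000.
        Two-sided p = 2*Phi(z) = 1.000000.
Step 6: alpha = 0.1. fail to reject H0.

W+ = 10.5, W- = 10.5, W = min = 10.5, p = 1.000000, fail to reject H0.


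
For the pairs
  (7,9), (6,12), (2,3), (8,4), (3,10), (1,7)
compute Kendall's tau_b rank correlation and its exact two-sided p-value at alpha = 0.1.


Step 1: Enumerate the 15 unordered pairs (i,j) with i<j and classify each by sign(x_j-x_i) * sign(y_j-y_i).
  (1,2):dx=-1,dy=+3->D; (1,3):dx=-5,dy=-6->C; (1,4):dx=+1,dy=-5->D; (1,5):dx=-4,dy=+1->D
  (1,6):dx=-6,dy=-2->C; (2,3):dx=-4,dy=-9->C; (2,4):dx=+2,dy=-8->D; (2,5):dx=-3,dy=-2->C
  (2,6):dx=-5,dy=-5->C; (3,4):dx=+6,dy=+1->C; (3,5):dx=+1,dy=+7->C; (3,6):dx=-1,dy=+4->D
  (4,5):dx=-5,dy=+6->D; (4,6):dx=-7,dy=+3->D; (5,6):dx=-2,dy=-3->C
Step 2: C = 8, D = 7, total pairs = 15.
Step 3: tau = (C - D)/(n(n-1)/2) = (8 - 7)/15 = 0.066667.
Step 4: Exact two-sided p-value (enumerate n! = 720 permutations of y under H0): p = 1.000000.
Step 5: alpha = 0.1. fail to reject H0.

tau_b = 0.0667 (C=8, D=7), p = 1.000000, fail to reject H0.


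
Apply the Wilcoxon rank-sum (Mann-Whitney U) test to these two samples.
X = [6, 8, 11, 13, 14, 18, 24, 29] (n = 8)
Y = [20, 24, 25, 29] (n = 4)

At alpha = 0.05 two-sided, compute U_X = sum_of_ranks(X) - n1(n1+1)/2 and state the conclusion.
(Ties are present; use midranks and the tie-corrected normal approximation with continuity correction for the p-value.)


Step 1: Combine and sort all 12 observations; assign midranks.
sorted (value, group): (6,X), (8,X), (11,X), (13,X), (14,X), (18,X), (20,Y), (24,X), (24,Y), (25,Y), (29,X), (29,Y)
ranks: 6->1, 8->2, 11->3, 13->4, 14->5, 18->6, 20->7, 24->8.5, 24->8.5, 25->10, 29->11.5, 29->11.5
Step 2: Rank sum for X: R1 = 1 + 2 + 3 + 4 + 5 + 6 + 8.5 + 11.5 = 41.
Step 3: U_X = R1 - n1(n1+1)/2 = 41 - 8*9/2 = 41 - 36 = 5.
       U_Y = n1*n2 - U_X = 32 - 5 = 27.
Step 4: Ties are present, so use the tie-corrected normal approximation (with continuity correction) for the p-value.
Step 5: p-value = 0.073517; compare to alpha = 0.05. fail to reject H0.

U_X = 5, p = 0.073517, fail to reject H0 at alpha = 0.05.


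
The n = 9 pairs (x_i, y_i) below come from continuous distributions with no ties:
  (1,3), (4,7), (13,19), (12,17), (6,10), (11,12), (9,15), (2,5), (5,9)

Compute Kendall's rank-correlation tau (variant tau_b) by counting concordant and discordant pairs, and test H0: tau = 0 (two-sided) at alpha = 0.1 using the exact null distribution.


Step 1: Enumerate the 36 unordered pairs (i,j) with i<j and classify each by sign(x_j-x_i) * sign(y_j-y_i).
  (1,2):dx=+3,dy=+4->C; (1,3):dx=+12,dy=+16->C; (1,4):dx=+11,dy=+14->C; (1,5):dx=+5,dy=+7->C
  (1,6):dx=+10,dy=+9->C; (1,7):dx=+8,dy=+12->C; (1,8):dx=+1,dy=+2->C; (1,9):dx=+4,dy=+6->C
  (2,3):dx=+9,dy=+12->C; (2,4):dx=+8,dy=+10->C; (2,5):dx=+2,dy=+3->C; (2,6):dx=+7,dy=+5->C
  (2,7):dx=+5,dy=+8->C; (2,8):dx=-2,dy=-2->C; (2,9):dx=+1,dy=+2->C; (3,4):dx=-1,dy=-2->C
  (3,5):dx=-7,dy=-9->C; (3,6):dx=-2,dy=-7->C; (3,7):dx=-4,dy=-4->C; (3,8):dx=-11,dy=-14->C
  (3,9):dx=-8,dy=-10->C; (4,5):dx=-6,dy=-7->C; (4,6):dx=-1,dy=-5->C; (4,7):dx=-3,dy=-2->C
  (4,8):dx=-10,dy=-12->C; (4,9):dx=-7,dy=-8->C; (5,6):dx=+5,dy=+2->C; (5,7):dx=+3,dy=+5->C
  (5,8):dx=-4,dy=-5->C; (5,9):dx=-1,dy=-1->C; (6,7):dx=-2,dy=+3->D; (6,8):dx=-9,dy=-7->C
  (6,9):dx=-6,dy=-3->C; (7,8):dx=-7,dy=-10->C; (7,9):dx=-4,dy=-6->C; (8,9):dx=+3,dy=+4->C
Step 2: C = 35, D = 1, total pairs = 36.
Step 3: tau = (C - D)/(n(n-1)/2) = (35 - 1)/36 = 0.944444.
Step 4: Exact two-sided p-value (enumerate n! = 362880 permutations of y under H0): p = 0.000050.
Step 5: alpha = 0.1. reject H0.

tau_b = 0.9444 (C=35, D=1), p = 0.000050, reject H0.


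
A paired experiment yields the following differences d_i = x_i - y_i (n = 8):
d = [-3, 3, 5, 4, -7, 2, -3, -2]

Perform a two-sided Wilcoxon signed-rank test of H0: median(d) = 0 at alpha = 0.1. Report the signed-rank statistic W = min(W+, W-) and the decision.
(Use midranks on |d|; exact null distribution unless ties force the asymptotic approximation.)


Step 1: Drop any zero differences (none here) and take |d_i|.
|d| = [3, 3, 5, 4, 7, 2, 3, 2]
Step 2: Midrank |d_i| (ties get averaged ranks).
ranks: |3|->4, |3|->4, |5|->7, |4|->6, |7|->8, |2|->1.5, |3|->4, |2|->1.5
Step 3: Attach original signs; sum ranks with positive sign and with negative sign.
W+ = 4 + 7 + 6 + 1.5 = 18.5
W- = 4 + 8 + 4 + 1.5 = 17.5
(Check: W+ + W- = 36 should equal n(n+1)/2 = 36.)
Step 4: Test statistic W = min(W+, W-) = 17.5.
Step 5: Ties in |d|, so use the tie-corrected normal approximation.
        E[W] = n(n+1)/4 = 8*9/4 = 18.
        Tie groups: |d|=2 (t=2), |d|=3 (t=3); sum(t^3 - t) = 30.
        Var[W] = n(n+1)(2n+1)/24 - sum(t^3-t)/48 = 1224/24 - 30/48 = 50.375.
        z = (W - E[W]) / sqrt(Var[W]) = (17.5 - 18) / 7.0975 = -0.0704.
        Two-sided p = 2*Phi(z) = 0.943838.
Step 6: alpha = 0.1. fail to reject H0.

W+ = 18.5, W- = 17.5, W = min = 17.5, p = 0.943838, fail to reject H0.


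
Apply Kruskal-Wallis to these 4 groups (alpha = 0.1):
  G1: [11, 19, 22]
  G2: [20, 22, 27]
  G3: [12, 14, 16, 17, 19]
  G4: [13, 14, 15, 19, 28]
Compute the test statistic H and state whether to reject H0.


Step 1: Combine all N = 16 observations and assign midranks.
sorted (value, group, rank): (11,G1,1), (12,G3,2), (13,G4,3), (14,G3,4.5), (14,G4,4.5), (15,G4,6), (16,G3,7), (17,G3,8), (19,G1,10), (19,G3,10), (19,G4,10), (20,G2,12), (22,G1,13.5), (22,G2,13.5), (27,G2,15), (28,G4,16)
Step 2: Sum ranks within each group.
R_1 = 24.5 (n_1 = 3)
R_2 = 40.5 (n_2 = 3)
R_3 = 31.5 (n_3 = 5)
R_4 = 39.5 (n_4 = 5)
Step 3: H = 12/(N(N+1)) * sum(R_i^2/n_i) - 3(N+1)
     = 12/(16*17) * (24.5^2/3 + 40.5^2/3 + 31.5^2/5 + 39.5^2/5) - 3*17
     = 0.044118 * 1257.33 - 51
     = 4.470588.
Step 4: Ties present; correction factor C = 1 - 36/(16^3 - 16) = 0.991176. Corrected H = 4.470588 / 0.991176 = 4.510386.
Step 5: Under H0, H ~ chi^2(3); p-value = 0.211366.
Step 6: alpha = 0.1. fail to reject H0.

H = 4.5104, df = 3, p = 0.211366, fail to reject H0.


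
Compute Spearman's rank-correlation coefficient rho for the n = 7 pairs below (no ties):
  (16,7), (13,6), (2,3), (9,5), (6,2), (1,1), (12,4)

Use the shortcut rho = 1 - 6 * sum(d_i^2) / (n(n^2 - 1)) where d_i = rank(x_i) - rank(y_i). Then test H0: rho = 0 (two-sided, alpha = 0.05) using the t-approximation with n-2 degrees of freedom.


Step 1: Rank x and y separately (midranks; no ties here).
rank(x): 16->7, 13->6, 2->2, 9->4, 6->3, 1->1, 12->5
rank(y): 7->7, 6->6, 3->3, 5->5, 2->2, 1->1, 4->4
Step 2: d_i = R_x(i) - R_y(i); compute d_i^2.
  (7-7)^2=0, (6-6)^2=0, (2-3)^2=1, (4-5)^2=1, (3-2)^2=1, (1-1)^2=0, (5-4)^2=1
sum(d^2) = 4.
Step 3: rho = 1 - 6*4 / (7*(7^2 - 1)) = 1 - 24/336 = 0.928571.
Step 4: Under H0, t = rho * sqrt((n-2)/(1-rho^2)) = 5.5943 ~ t(5).
Step 5: Two-sided p-value from the t-distribution with 5 df = 0.002519.
Step 6: alpha = 0.05. reject H0.

rho = 0.9286, p = 0.002519, reject H0 at alpha = 0.05.


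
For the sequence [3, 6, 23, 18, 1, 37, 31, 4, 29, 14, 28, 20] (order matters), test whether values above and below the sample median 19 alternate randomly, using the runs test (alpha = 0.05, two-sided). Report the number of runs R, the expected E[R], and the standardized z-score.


Step 1: Compute median = 19; label A = above, B = below.
Labels in order: BBABBAABABAA  (n_A = 6, n_B = 6)
Step 2: Count runs R = 8.
Step 3: Under H0 (random ordering), E[R] = 2*n_A*n_B/(n_A+n_B) + 1 = 2*6*6/12 + 1 = 7.0000.
        Var[R] = 2*n_A*n_B*(2*n_A*n_B - n_A - n_B) / ((n_A+n_B)^2 * (n_A+n_B-1)) = 4320/1584 = 2.7273.
        SD[R] = 1.6514.
Step 4: Continuity-corrected z = (R - 0.5 - E[R]) / SD[R] = (8 - 0.5 - 7.0000) / 1.6514 = 0.3028.
Step 5: Two-sided p-value via normal approximation = 2*(1 - Phi(|z|)) = 0.762069.
Step 6: alpha = 0.05. fail to reject H0.

R = 8, z = 0.3028, p = 0.762069, fail to reject H0.


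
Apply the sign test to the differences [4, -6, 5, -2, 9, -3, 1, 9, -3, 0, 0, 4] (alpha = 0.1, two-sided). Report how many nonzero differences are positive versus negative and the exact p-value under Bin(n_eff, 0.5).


Step 1: Discard zero differences. Original n = 12; n_eff = number of nonzero differences = 10.
Nonzero differences (with sign): +4, -6, +5, -2, +9, -3, +1, +9, -3, +4
Step 2: Count signs: positive = 6, negative = 4.
Step 3: Under H0: P(positive) = 0.5, so the number of positives S ~ Bin(10, 0.5).
Step 4: Two-sided exact p-value = sum of Bin(10,0.5) probabilities at or below the observed probability = 0.753906.
Step 5: alpha = 0.1. fail to reject H0.

n_eff = 10, pos = 6, neg = 4, p = 0.753906, fail to reject H0.


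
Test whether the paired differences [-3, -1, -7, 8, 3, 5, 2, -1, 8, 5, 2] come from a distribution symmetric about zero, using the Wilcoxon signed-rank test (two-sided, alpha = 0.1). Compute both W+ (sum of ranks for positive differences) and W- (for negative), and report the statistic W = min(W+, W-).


Step 1: Drop any zero differences (none here) and take |d_i|.
|d| = [3, 1, 7, 8, 3, 5, 2, 1, 8, 5, 2]
Step 2: Midrank |d_i| (ties get averaged ranks).
ranks: |3|->5.5, |1|->1.5, |7|->9, |8|->10.5, |3|->5.5, |5|->7.5, |2|->3.5, |1|->1.5, |8|->10.5, |5|->7.5, |2|->3.5
Step 3: Attach original signs; sum ranks with positive sign and with negative sign.
W+ = 10.5 + 5.5 + 7.5 + 3.5 + 10.5 + 7.5 + 3.5 = 48.5
W- = 5.5 + 1.5 + 9 + 1.5 = 17.5
(Check: W+ + W- = 66 should equal n(n+1)/2 = 66.)
Step 4: Test statistic W = min(W+, W-) = 17.5.
Step 5: Ties in |d|, so use the tie-corrected normal approximation.
        E[W] = n(n+1)/4 = 11*12/4 = 33.
        Tie groups: |d|=1 (t=2), |d|=2 (t=2), |d|=3 (t=2), |d|=5 (t=2), |d|=8 (t=2); sum(t^3 - t) = 30.
        Var[W] = n(n+1)(2n+1)/24 - sum(t^3-t)/48 = 3036/24 - 30/48 = 125.875.
        z = (W - E[W]) / sqrt(Var[W]) = (17.5 - 33) / 11.2194 = -1.3815.
        Two-sided p = 2*Phi(z) = 0.167114.
Step 6: alpha = 0.1. fail to reject H0.

W+ = 48.5, W- = 17.5, W = min = 17.5, p = 0.167114, fail to reject H0.


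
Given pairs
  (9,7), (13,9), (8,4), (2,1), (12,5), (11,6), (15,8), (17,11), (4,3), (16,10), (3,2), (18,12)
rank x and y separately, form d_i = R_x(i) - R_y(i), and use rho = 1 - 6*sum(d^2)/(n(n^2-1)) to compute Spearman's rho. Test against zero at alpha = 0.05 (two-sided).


Step 1: Rank x and y separately (midranks; no ties here).
rank(x): 9->5, 13->8, 8->4, 2->1, 12->7, 11->6, 15->9, 17->11, 4->3, 16->10, 3->2, 18->12
rank(y): 7->7, 9->9, 4->4, 1->1, 5->5, 6->6, 8->8, 11->11, 3->3, 10->10, 2->2, 12->12
Step 2: d_i = R_x(i) - R_y(i); compute d_i^2.
  (5-7)^2=4, (8-9)^2=1, (4-4)^2=0, (1-1)^2=0, (7-5)^2=4, (6-6)^2=0, (9-8)^2=1, (11-11)^2=0, (3-3)^2=0, (10-10)^2=0, (2-2)^2=0, (12-12)^2=0
sum(d^2) = 10.
Step 3: rho = 1 - 6*10 / (12*(12^2 - 1)) = 1 - 60/1716 = 0.965035.
Step 4: Under H0, t = rho * sqrt((n-2)/(1-rho^2)) = 11.6424 ~ t(10).
Step 5: Two-sided p-value from the t-distribution with 10 df = 0.000000.
Step 6: alpha = 0.05. reject H0.

rho = 0.9650, p = 0.000000, reject H0 at alpha = 0.05.


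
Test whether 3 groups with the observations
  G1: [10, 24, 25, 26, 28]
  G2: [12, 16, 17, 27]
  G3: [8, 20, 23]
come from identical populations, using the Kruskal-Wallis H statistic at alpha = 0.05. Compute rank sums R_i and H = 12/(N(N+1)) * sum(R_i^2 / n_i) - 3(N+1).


Step 1: Combine all N = 12 observations and assign midranks.
sorted (value, group, rank): (8,G3,1), (10,G1,2), (12,G2,3), (16,G2,4), (17,G2,5), (20,G3,6), (23,G3,7), (24,G1,8), (25,G1,9), (26,G1,10), (27,G2,11), (28,G1,12)
Step 2: Sum ranks within each group.
R_1 = 41 (n_1 = 5)
R_2 = 23 (n_2 = 4)
R_3 = 14 (n_3 = 3)
Step 3: H = 12/(N(N+1)) * sum(R_i^2/n_i) - 3(N+1)
     = 12/(12*13) * (41^2/5 + 23^2/4 + 14^2/3) - 3*13
     = 0.076923 * 533.783 - 39
     = 2.060256.
Step 4: No ties, so H is used without correction.
Step 5: Under H0, H ~ chi^2(2); p-value = 0.356961.
Step 6: alpha = 0.05. fail to reject H0.

H = 2.0603, df = 2, p = 0.356961, fail to reject H0.


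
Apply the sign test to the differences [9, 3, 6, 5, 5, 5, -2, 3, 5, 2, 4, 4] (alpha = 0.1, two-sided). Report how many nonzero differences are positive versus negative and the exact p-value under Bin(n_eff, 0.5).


Step 1: Discard zero differences. Original n = 12; n_eff = number of nonzero differences = 12.
Nonzero differences (with sign): +9, +3, +6, +5, +5, +5, -2, +3, +5, +2, +4, +4
Step 2: Count signs: positive = 11, negative = 1.
Step 3: Under H0: P(positive) = 0.5, so the number of positives S ~ Bin(12, 0.5).
Step 4: Two-sided exact p-value = sum of Bin(12,0.5) probabilities at or below the observed probability = 0.006348.
Step 5: alpha = 0.1. reject H0.

n_eff = 12, pos = 11, neg = 1, p = 0.006348, reject H0.


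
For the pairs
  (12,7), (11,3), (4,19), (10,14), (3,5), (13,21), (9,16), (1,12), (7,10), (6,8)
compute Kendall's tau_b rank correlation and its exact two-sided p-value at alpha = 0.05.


Step 1: Enumerate the 45 unordered pairs (i,j) with i<j and classify each by sign(x_j-x_i) * sign(y_j-y_i).
  (1,2):dx=-1,dy=-4->C; (1,3):dx=-8,dy=+12->D; (1,4):dx=-2,dy=+7->D; (1,5):dx=-9,dy=-2->C
  (1,6):dx=+1,dy=+14->C; (1,7):dx=-3,dy=+9->D; (1,8):dx=-11,dy=+5->D; (1,9):dx=-5,dy=+3->D
  (1,10):dx=-6,dy=+1->D; (2,3):dx=-7,dy=+16->D; (2,4):dx=-1,dy=+11->D; (2,5):dx=-8,dy=+2->D
  (2,6):dx=+2,dy=+18->C; (2,7):dx=-2,dy=+13->D; (2,8):dx=-10,dy=+9->D; (2,9):dx=-4,dy=+7->D
  (2,10):dx=-5,dy=+5->D; (3,4):dx=+6,dy=-5->D; (3,5):dx=-1,dy=-14->C; (3,6):dx=+9,dy=+2->C
  (3,7):dx=+5,dy=-3->D; (3,8):dx=-3,dy=-7->C; (3,9):dx=+3,dy=-9->D; (3,10):dx=+2,dy=-11->D
  (4,5):dx=-7,dy=-9->C; (4,6):dx=+3,dy=+7->C; (4,7):dx=-1,dy=+2->D; (4,8):dx=-9,dy=-2->C
  (4,9):dx=-3,dy=-4->C; (4,10):dx=-4,dy=-6->C; (5,6):dx=+10,dy=+16->C; (5,7):dx=+6,dy=+11->C
  (5,8):dx=-2,dy=+7->D; (5,9):dx=+4,dy=+5->C; (5,10):dx=+3,dy=+3->C; (6,7):dx=-4,dy=-5->C
  (6,8):dx=-12,dy=-9->C; (6,9):dx=-6,dy=-11->C; (6,10):dx=-7,dy=-13->C; (7,8):dx=-8,dy=-4->C
  (7,9):dx=-2,dy=-6->C; (7,10):dx=-3,dy=-8->C; (8,9):dx=+6,dy=-2->D; (8,10):dx=+5,dy=-4->D
  (9,10):dx=-1,dy=-2->C
Step 2: C = 24, D = 21, total pairs = 45.
Step 3: tau = (C - D)/(n(n-1)/2) = (24 - 21)/45 = 0.066667.
Step 4: Exact two-sided p-value (enumerate n! = 3628800 permutations of y under H0): p = 0.861801.
Step 5: alpha = 0.05. fail to reject H0.

tau_b = 0.0667 (C=24, D=21), p = 0.861801, fail to reject H0.


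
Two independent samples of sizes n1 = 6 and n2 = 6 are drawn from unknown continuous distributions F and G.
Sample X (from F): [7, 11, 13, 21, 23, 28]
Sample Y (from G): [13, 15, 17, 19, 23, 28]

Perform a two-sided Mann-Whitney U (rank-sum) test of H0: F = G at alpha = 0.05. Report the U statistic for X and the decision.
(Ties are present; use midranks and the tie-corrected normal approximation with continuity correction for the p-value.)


Step 1: Combine and sort all 12 observations; assign midranks.
sorted (value, group): (7,X), (11,X), (13,X), (13,Y), (15,Y), (17,Y), (19,Y), (21,X), (23,X), (23,Y), (28,X), (28,Y)
ranks: 7->1, 11->2, 13->3.5, 13->3.5, 15->5, 17->6, 19->7, 21->8, 23->9.5, 23->9.5, 28->11.5, 28->11.5
Step 2: Rank sum for X: R1 = 1 + 2 + 3.5 + 8 + 9.5 + 11.5 = 35.5.
Step 3: U_X = R1 - n1(n1+1)/2 = 35.5 - 6*7/2 = 35.5 - 21 = 14.5.
       U_Y = n1*n2 - U_X = 36 - 14.5 = 21.5.
Step 4: Ties are present, so use the tie-corrected normal approximation (with continuity correction) for the p-value.
Step 5: p-value = 0.629150; compare to alpha = 0.05. fail to reject H0.

U_X = 14.5, p = 0.629150, fail to reject H0 at alpha = 0.05.


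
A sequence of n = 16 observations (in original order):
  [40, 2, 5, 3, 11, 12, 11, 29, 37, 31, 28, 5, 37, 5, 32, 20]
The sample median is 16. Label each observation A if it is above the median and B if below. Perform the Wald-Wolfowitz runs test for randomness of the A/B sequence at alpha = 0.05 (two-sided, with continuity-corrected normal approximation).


Step 1: Compute median = 16; label A = above, B = below.
Labels in order: ABBBBBBAAAABABAA  (n_A = 8, n_B = 8)
Step 2: Count runs R = 7.
Step 3: Under H0 (random ordering), E[R] = 2*n_A*n_B/(n_A+n_B) + 1 = 2*8*8/16 + 1 = 9.0000.
        Var[R] = 2*n_A*n_B*(2*n_A*n_B - n_A - n_B) / ((n_A+n_B)^2 * (n_A+n_B-1)) = 14336/3840 = 3.7333.
        SD[R] = 1.9322.
Step 4: Continuity-corrected z = (R + 0.5 - E[R]) / SD[R] = (7 + 0.5 - 9.0000) / 1.9322 = -0.7763.
Step 5: Two-sided p-value via normal approximation = 2*(1 - Phi(|z|)) = 0.437558.
Step 6: alpha = 0.05. fail to reject H0.

R = 7, z = -0.7763, p = 0.437558, fail to reject H0.


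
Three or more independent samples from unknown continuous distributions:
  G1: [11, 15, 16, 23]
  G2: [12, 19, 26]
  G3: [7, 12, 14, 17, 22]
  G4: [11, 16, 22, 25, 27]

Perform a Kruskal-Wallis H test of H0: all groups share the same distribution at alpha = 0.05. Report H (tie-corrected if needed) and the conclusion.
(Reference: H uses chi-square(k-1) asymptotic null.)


Step 1: Combine all N = 17 observations and assign midranks.
sorted (value, group, rank): (7,G3,1), (11,G1,2.5), (11,G4,2.5), (12,G2,4.5), (12,G3,4.5), (14,G3,6), (15,G1,7), (16,G1,8.5), (16,G4,8.5), (17,G3,10), (19,G2,11), (22,G3,12.5), (22,G4,12.5), (23,G1,14), (25,G4,15), (26,G2,16), (27,G4,17)
Step 2: Sum ranks within each group.
R_1 = 32 (n_1 = 4)
R_2 = 31.5 (n_2 = 3)
R_3 = 34 (n_3 = 5)
R_4 = 55.5 (n_4 = 5)
Step 3: H = 12/(N(N+1)) * sum(R_i^2/n_i) - 3(N+1)
     = 12/(17*18) * (32^2/4 + 31.5^2/3 + 34^2/5 + 55.5^2/5) - 3*18
     = 0.039216 * 1434 - 54
     = 2.235294.
Step 4: Ties present; correction factor C = 1 - 24/(17^3 - 17) = 0.995098. Corrected H = 2.235294 / 0.995098 = 2.246305.
Step 5: Under H0, H ~ chi^2(3); p-value = 0.522885.
Step 6: alpha = 0.05. fail to reject H0.

H = 2.2463, df = 3, p = 0.522885, fail to reject H0.


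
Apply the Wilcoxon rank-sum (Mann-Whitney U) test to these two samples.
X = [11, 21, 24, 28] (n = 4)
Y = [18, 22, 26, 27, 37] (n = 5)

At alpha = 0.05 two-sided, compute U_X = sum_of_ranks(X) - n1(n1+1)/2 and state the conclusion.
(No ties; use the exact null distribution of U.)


Step 1: Combine and sort all 9 observations; assign midranks.
sorted (value, group): (11,X), (18,Y), (21,X), (22,Y), (24,X), (26,Y), (27,Y), (28,X), (37,Y)
ranks: 11->1, 18->2, 21->3, 22->4, 24->5, 26->6, 27->7, 28->8, 37->9
Step 2: Rank sum for X: R1 = 1 + 3 + 5 + 8 = 17.
Step 3: U_X = R1 - n1(n1+1)/2 = 17 - 4*5/2 = 17 - 10 = 7.
       U_Y = n1*n2 - U_X = 20 - 7 = 13.
Step 4: No ties, so the exact null distribution of U (based on enumerating the C(9,4) = 126 equally likely rank assignments) gives the two-sided p-value.
Step 5: p-value = 0.555556; compare to alpha = 0.05. fail to reject H0.

U_X = 7, p = 0.555556, fail to reject H0 at alpha = 0.05.


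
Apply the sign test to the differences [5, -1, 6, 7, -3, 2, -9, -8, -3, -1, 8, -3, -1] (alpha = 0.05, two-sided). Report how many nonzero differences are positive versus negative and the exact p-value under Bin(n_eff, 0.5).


Step 1: Discard zero differences. Original n = 13; n_eff = number of nonzero differences = 13.
Nonzero differences (with sign): +5, -1, +6, +7, -3, +2, -9, -8, -3, -1, +8, -3, -1
Step 2: Count signs: positive = 5, negative = 8.
Step 3: Under H0: P(positive) = 0.5, so the number of positives S ~ Bin(13, 0.5).
Step 4: Two-sided exact p-value = sum of Bin(13,0.5) probabilities at or below the observed probability = 0.581055.
Step 5: alpha = 0.05. fail to reject H0.

n_eff = 13, pos = 5, neg = 8, p = 0.581055, fail to reject H0.


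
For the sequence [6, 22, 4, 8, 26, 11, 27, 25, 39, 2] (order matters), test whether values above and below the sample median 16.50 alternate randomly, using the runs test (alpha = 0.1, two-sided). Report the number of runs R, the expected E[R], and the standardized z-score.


Step 1: Compute median = 16.50; label A = above, B = below.
Labels in order: BABBABAAAB  (n_A = 5, n_B = 5)
Step 2: Count runs R = 7.
Step 3: Under H0 (random ordering), E[R] = 2*n_A*n_B/(n_A+n_B) + 1 = 2*5*5/10 + 1 = 6.0000.
        Var[R] = 2*n_A*n_B*(2*n_A*n_B - n_A - n_B) / ((n_A+n_B)^2 * (n_A+n_B-1)) = 2000/900 = 2.2222.
        SD[R] = 1.4907.
Step 4: Continuity-corrected z = (R - 0.5 - E[R]) / SD[R] = (7 - 0.5 - 6.0000) / 1.4907 = 0.3354.
Step 5: Two-sided p-value via normal approximation = 2*(1 - Phi(|z|)) = 0.737316.
Step 6: alpha = 0.1. fail to reject H0.

R = 7, z = 0.3354, p = 0.737316, fail to reject H0.


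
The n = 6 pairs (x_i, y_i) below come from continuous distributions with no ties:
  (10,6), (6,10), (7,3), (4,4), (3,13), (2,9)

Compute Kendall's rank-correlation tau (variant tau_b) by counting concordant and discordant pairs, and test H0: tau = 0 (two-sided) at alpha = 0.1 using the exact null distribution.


Step 1: Enumerate the 15 unordered pairs (i,j) with i<j and classify each by sign(x_j-x_i) * sign(y_j-y_i).
  (1,2):dx=-4,dy=+4->D; (1,3):dx=-3,dy=-3->C; (1,4):dx=-6,dy=-2->C; (1,5):dx=-7,dy=+7->D
  (1,6):dx=-8,dy=+3->D; (2,3):dx=+1,dy=-7->D; (2,4):dx=-2,dy=-6->C; (2,5):dx=-3,dy=+3->D
  (2,6):dx=-4,dy=-1->C; (3,4):dx=-3,dy=+1->D; (3,5):dx=-4,dy=+10->D; (3,6):dx=-5,dy=+6->D
  (4,5):dx=-1,dy=+9->D; (4,6):dx=-2,dy=+5->D; (5,6):dx=-1,dy=-4->C
Step 2: C = 5, D = 10, total pairs = 15.
Step 3: tau = (C - D)/(n(n-1)/2) = (5 - 10)/15 = -0.333333.
Step 4: Exact two-sided p-value (enumerate n! = 720 permutations of y under H0): p = 0.469444.
Step 5: alpha = 0.1. fail to reject H0.

tau_b = -0.3333 (C=5, D=10), p = 0.469444, fail to reject H0.


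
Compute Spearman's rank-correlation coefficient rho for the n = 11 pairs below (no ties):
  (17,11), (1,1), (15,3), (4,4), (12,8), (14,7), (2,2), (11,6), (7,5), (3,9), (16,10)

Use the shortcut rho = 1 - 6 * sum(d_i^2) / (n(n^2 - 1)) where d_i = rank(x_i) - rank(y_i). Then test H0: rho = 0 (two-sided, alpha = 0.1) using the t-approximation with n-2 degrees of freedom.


Step 1: Rank x and y separately (midranks; no ties here).
rank(x): 17->11, 1->1, 15->9, 4->4, 12->7, 14->8, 2->2, 11->6, 7->5, 3->3, 16->10
rank(y): 11->11, 1->1, 3->3, 4->4, 8->8, 7->7, 2->2, 6->6, 5->5, 9->9, 10->10
Step 2: d_i = R_x(i) - R_y(i); compute d_i^2.
  (11-11)^2=0, (1-1)^2=0, (9-3)^2=36, (4-4)^2=0, (7-8)^2=1, (8-7)^2=1, (2-2)^2=0, (6-6)^2=0, (5-5)^2=0, (3-9)^2=36, (10-10)^2=0
sum(d^2) = 74.
Step 3: rho = 1 - 6*74 / (11*(11^2 - 1)) = 1 - 444/1320 = 0.663636.
Step 4: Under H0, t = rho * sqrt((n-2)/(1-rho^2)) = 2.6614 ~ t(9).
Step 5: Two-sided p-value from the t-distribution with 9 df = 0.025984.
Step 6: alpha = 0.1. reject H0.

rho = 0.6636, p = 0.025984, reject H0 at alpha = 0.1.


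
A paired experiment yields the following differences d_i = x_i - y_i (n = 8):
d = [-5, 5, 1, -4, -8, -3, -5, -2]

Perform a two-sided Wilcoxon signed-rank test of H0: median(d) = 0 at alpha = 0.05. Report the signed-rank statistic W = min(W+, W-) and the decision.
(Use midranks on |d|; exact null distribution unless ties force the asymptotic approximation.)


Step 1: Drop any zero differences (none here) and take |d_i|.
|d| = [5, 5, 1, 4, 8, 3, 5, 2]
Step 2: Midrank |d_i| (ties get averaged ranks).
ranks: |5|->6, |5|->6, |1|->1, |4|->4, |8|->8, |3|->3, |5|->6, |2|->2
Step 3: Attach original signs; sum ranks with positive sign and with negative sign.
W+ = 6 + 1 = 7
W- = 6 + 4 + 8 + 3 + 6 + 2 = 29
(Check: W+ + W- = 36 should equal n(n+1)/2 = 36.)
Step 4: Test statistic W = min(W+, W-) = 7.
Step 5: Ties in |d|, so use the tie-corrected normal approximation.
        E[W] = n(n+1)/4 = 8*9/4 = 18.
        Tie groups: |d|=5 (t=3); sum(t^3 - t) = 24.
        Var[W] = n(n+1)(2n+1)/24 - sum(t^3-t)/48 = 1224/24 - 24/48 = 50.5.
        z = (W - E[W]) / sqrt(Var[W]) = (7 - 18) / 7.1063 = -1.5479.
        Two-sided p = 2*Phi(z) = 0.121643.
Step 6: alpha = 0.05. fail to reject H0.

W+ = 7, W- = 29, W = min = 7, p = 0.121643, fail to reject H0.


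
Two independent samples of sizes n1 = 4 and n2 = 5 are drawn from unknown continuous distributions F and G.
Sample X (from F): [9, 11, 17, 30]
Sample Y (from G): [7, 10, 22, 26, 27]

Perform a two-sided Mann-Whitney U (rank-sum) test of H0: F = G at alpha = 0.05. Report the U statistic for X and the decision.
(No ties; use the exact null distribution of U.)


Step 1: Combine and sort all 9 observations; assign midranks.
sorted (value, group): (7,Y), (9,X), (10,Y), (11,X), (17,X), (22,Y), (26,Y), (27,Y), (30,X)
ranks: 7->1, 9->2, 10->3, 11->4, 17->5, 22->6, 26->7, 27->8, 30->9
Step 2: Rank sum for X: R1 = 2 + 4 + 5 + 9 = 20.
Step 3: U_X = R1 - n1(n1+1)/2 = 20 - 4*5/2 = 20 - 10 = 10.
       U_Y = n1*n2 - U_X = 20 - 10 = 10.
Step 4: No ties, so the exact null distribution of U (based on enumerating the C(9,4) = 126 equally likely rank assignments) gives the two-sided p-value.
Step 5: p-value = 1.000000; compare to alpha = 0.05. fail to reject H0.

U_X = 10, p = 1.000000, fail to reject H0 at alpha = 0.05.
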